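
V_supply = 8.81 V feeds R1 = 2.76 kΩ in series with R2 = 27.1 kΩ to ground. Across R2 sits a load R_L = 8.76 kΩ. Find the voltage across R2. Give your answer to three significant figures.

R2 ‖ R_L = (27.1 × 8.76)/(27.1 + 8.76) = 6.620 kΩ.
Voltage divider with the loaded lower leg: V_out = 8.81 × 6.620/(2.76 + 6.620) = 8.81 × 0.7058 = 6.218 V.

V_out ≈ 6.22 V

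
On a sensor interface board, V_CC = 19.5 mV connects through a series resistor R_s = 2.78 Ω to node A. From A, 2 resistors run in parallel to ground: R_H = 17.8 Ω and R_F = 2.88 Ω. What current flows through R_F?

Equivalent of the parallel group: R_p = 2.479 Ω.
V_A by voltage divider: V_A = 19.5 × 2.479/(2.78 + 2.479) = 9.192 mV.
I(R_F) = V_A / R_F = 9.192/2.88 = 3.192 mA.

I ≈ 3.19 mA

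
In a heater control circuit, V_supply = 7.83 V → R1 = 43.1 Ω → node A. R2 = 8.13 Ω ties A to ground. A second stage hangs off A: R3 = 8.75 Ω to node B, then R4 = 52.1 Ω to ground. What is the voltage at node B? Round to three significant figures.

Node A sees R2 in parallel with the series input of stage 2, R3 + R4 = 60.85 Ω.
R2 ‖ (R3+R4) = 7.172 Ω.
So V_A = 7.83 × 0.1427 = 1.117 V.
V_B = V_A × 0.8562 = 0.9564 V.

V_B ≈ 0.956 V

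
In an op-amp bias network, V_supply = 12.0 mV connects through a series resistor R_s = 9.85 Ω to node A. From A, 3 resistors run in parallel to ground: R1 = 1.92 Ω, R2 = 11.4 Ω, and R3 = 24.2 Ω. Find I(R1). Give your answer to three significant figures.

Combine the parallel branches: R_p = (1/1.92 + 1/11.4 + 1/24.2)⁻¹ = 1.539 Ω.
Node voltage V_A = V_supply · R_p/(R_s + R_p) = 12.0 × 0.1351 = 1.621 mV.
I(R1) = V_A / R1 = 1.621/1.92 = 0.8444 mA.

I ≈ 0.844 mA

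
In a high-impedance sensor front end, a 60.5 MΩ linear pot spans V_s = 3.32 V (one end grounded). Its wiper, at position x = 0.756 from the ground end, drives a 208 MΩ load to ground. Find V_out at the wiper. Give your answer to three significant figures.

Split the track: R_lower = x·R_p = 45.74 MΩ, R_upper = (1−x)·R_p = 14.76 MΩ.
R_L loads the lower segment: effective lower R = 37.49 MΩ.
Loaded-divider output: V_out = 3.32 × 0.7175 = 2.382 V.
(Unloaded: V_out = x·V_s = 2.51 V.)

V_out ≈ 2.38 V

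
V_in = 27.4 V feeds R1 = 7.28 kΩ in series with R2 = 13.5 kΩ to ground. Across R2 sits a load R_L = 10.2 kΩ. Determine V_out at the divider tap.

V_out ≈ 12.2 V

R2 ‖ R_L = (13.5 × 10.2)/(13.5 + 10.2) = 5.810 kΩ.
Then V_out = V_in · R2'/(R1 + R2') = 27.4 × 5.810/13.09 = 12.16 V.
(Unloaded it would be 17.8 V; the load pulls it down.)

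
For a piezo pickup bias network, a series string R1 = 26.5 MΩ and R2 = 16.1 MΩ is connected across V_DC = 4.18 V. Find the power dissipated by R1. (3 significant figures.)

P ≈ 0.255 µW

Series current I = V_DC/ΣR = 4.18/42.60 = 0.09812 µA.
P(R1) = I²·R1 = (0.09812)² × 26.5 = 0.2551 µW.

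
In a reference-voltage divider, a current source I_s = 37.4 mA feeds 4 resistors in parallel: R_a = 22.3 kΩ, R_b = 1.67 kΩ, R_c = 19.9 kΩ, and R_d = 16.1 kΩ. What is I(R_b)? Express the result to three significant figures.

ΣG = 1/22.3 + 1/1.67 + 1/19.9 + 1/16.1 = 0.7560.
R_b takes the fraction G_k/ΣG = 0.5988/0.7560 = 0.7921, so I = 37.4 × 0.7921 = 29.62 mA.

I ≈ 29.6 mA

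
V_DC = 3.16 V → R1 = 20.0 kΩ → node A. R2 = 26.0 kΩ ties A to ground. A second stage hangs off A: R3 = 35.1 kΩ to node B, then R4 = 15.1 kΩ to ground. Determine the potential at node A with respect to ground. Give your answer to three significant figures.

V_A ≈ 1.46 V

The second stage (R3 + R4 = 50.20 kΩ) loads node A in parallel with R2.
Effective lower resistance at A: R2 ‖ 50.20 = 17.13 kΩ.
First divider: V_A = V_DC · 17.13/(20.0 + 17.13) = 1.458 V.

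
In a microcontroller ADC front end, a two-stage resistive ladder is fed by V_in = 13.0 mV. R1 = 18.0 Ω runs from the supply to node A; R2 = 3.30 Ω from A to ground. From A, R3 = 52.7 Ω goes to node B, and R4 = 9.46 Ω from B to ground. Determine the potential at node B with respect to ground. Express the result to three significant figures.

V_B ≈ 0.293 mV

The second stage (R3 + R4 = 62.16 Ω) loads node A in parallel with R2.
Effective lower resistance at A: R2 ‖ 62.16 = 3.134 Ω.
V_A = 13.0 × 3.134/(18.0 + 3.134) = 1.928 mV.
Then the unloaded second divider: V_B = V_A × R4/(R3+R4) = 1.928 × 0.1522 = 0.2934 mV.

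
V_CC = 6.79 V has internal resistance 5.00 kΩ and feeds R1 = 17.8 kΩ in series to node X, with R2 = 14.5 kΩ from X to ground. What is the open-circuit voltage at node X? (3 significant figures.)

R1' = 5.00 + 17.8 = 22.80 kΩ (source resistance + R1).
Open-circuit (no load on X): V_th = V_CC · R2/(R1' + R2) = 6.79 × 14.5/(22.80 + 14.5) = 2.640 V.

V_th ≈ 2.64 V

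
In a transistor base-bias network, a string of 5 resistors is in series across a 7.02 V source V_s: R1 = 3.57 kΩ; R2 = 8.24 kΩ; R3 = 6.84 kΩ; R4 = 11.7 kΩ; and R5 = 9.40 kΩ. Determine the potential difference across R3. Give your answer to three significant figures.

ΣR = 3.57 + 8.24 + 6.84 + 11.7 + 9.40 = 39.75 kΩ.
V = V_s · R/ΣR = 7.02 × 0.1721 = 1.208 V.

V ≈ 1.21 V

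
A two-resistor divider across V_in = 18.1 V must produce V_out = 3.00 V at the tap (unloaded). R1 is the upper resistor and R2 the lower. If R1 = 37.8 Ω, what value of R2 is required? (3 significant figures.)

R2 ≈ 7.51 Ω

The divider ratio is R2/(R1+R2) = 3.00/18.1 = 0.1657.
R2 = R1 · 0.1657/(1 − 0.1657) = 7.510 Ω.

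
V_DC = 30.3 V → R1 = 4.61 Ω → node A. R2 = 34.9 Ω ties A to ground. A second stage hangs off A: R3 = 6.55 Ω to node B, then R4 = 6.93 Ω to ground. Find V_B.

V_B ≈ 10.6 V

The second stage (R3 + R4 = 13.48 Ω) loads node A in parallel with R2.
R2 ‖ (R3+R4) = 9.724 Ω.
First divider: V_A = V_DC · 9.724/(4.61 + 9.724) = 20.56 V.
Stage 2 is unloaded, so V_B = V_A · R4/(R3+R4) = 20.56 × 6.93/13.48 = 10.57 V.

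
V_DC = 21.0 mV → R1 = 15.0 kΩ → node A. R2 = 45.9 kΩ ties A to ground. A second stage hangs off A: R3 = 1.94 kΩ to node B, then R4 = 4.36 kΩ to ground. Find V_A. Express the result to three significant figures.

V_A ≈ 5.66 mV

The second stage (R3 + R4 = 6.300 kΩ) loads node A in parallel with R2.
Effective lower resistance at A: R2 ‖ 6.300 = 5.540 kΩ.
First divider: V_A = V_DC · 5.540/(15.0 + 5.540) = 5.664 mV.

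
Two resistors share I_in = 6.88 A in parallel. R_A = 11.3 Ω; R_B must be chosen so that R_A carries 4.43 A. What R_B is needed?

R_B ≈ 20.4 Ω

Two-branch current divider: I_A = I_in · R_B/(R_A + R_B).
With f = 0.6439, R_B = R_A · f/(1−f) = 11.3 × 1.808 = 20.43 Ω.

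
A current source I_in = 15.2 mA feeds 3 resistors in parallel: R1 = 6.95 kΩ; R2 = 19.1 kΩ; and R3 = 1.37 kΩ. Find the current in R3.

I ≈ 12.0 mA

Conductances: ΣG = 1/6.95 + 1/19.1 + 1/1.37 = 0.9262 (1/kΩ).
By the current-divider rule, I = I_in · G_k/ΣG = 15.2 × 0.7881 = 11.98 mA.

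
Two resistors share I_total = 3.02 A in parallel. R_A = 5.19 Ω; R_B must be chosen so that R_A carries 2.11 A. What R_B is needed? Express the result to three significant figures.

In a two-way split, I_A/I_total = R_B/(R_A + R_B).
2.11/3.02 = R_B/(R_A + R_B) → R_B = R_A · (0.6987)/(1 − 0.6987) = 5.19 × 2.319 = 12.03 Ω.

R_B ≈ 12.0 Ω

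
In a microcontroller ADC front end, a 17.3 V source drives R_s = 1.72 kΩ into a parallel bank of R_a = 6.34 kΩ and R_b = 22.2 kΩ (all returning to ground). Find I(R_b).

Parallel bank: R_p = 1/(1/6.34 + 1/22.2) = 4.932 kΩ.
V_A by voltage divider: V_A = 17.3 × 4.932/(1.72 + 4.932) = 12.83 V.
I(R_b) = V_A / R_b = 12.83/22.2 = 0.5778 mA.

I ≈ 0.578 mA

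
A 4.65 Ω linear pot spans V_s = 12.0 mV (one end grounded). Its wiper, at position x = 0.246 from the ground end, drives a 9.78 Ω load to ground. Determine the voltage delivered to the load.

V_out ≈ 2.71 mV

The pot divides into 3.506 Ω above the wiper and 1.144 Ω below.
(x·R_p) ‖ R_L = 1.024 Ω.
V_out = 12.0 × 1.024/(3.506 + 1.024) = 2.713 mV.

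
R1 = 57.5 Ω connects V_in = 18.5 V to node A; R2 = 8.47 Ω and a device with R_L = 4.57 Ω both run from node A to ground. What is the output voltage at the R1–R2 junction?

V_out ≈ 0.908 V

First combine the lower leg with the load: R2 ‖ R_L = 2.968 Ω.
Now apply the divider: V_out = 18.5 × 0.04909 = 0.9082 V.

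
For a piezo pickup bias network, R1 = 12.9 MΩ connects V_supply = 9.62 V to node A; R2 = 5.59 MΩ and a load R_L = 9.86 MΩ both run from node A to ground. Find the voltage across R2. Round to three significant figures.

R2 ‖ R_L = (5.59 × 9.86)/(5.59 + 9.86) = 3.567 MΩ.
Voltage divider with the loaded lower leg: V_out = 9.62 × 3.567/(12.9 + 3.567) = 9.62 × 0.2166 = 2.084 V.

V_out ≈ 2.08 V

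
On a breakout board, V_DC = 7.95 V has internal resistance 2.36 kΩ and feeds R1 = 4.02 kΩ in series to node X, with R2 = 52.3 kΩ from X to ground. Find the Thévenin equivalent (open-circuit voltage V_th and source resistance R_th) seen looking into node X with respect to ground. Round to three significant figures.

V_th ≈ 7.09 V, R_th ≈ 5.69 kΩ

R1' = 2.36 + 4.02 = 6.380 kΩ (source resistance + R1).
V_th is the unloaded tap voltage: V_DC · R2/(R1'+R2) = 7.95 × 0.8913 = 7.086 V.
With V_DC suppressed (replaced by a short), R_th = R1' ‖ R2 = (6.380 × 52.3)/(6.380 + 52.3) = 5.686 kΩ.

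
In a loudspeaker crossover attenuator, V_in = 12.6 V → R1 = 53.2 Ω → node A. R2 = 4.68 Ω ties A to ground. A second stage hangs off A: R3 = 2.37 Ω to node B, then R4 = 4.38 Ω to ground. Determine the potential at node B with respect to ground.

The second stage (R3 + R4 = 6.750 Ω) loads node A in parallel with R2.
R2 ‖ (R3+R4) = 2.764 Ω.
So V_A = 12.6 × 0.04939 = 0.6223 V.
Then the unloaded second divider: V_B = V_A × R4/(R3+R4) = 0.6223 × 0.6489 = 0.4038 V.

V_B ≈ 0.404 V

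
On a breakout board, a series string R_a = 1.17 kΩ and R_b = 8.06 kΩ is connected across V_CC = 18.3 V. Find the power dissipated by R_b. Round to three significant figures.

P ≈ 31.7 mW

Series current I = V_CC/ΣR = 18.3/9.230 = 1.983 mA.
P(R_b) = I²·R_b = (1.983)² × 8.06 = 31.68 mW.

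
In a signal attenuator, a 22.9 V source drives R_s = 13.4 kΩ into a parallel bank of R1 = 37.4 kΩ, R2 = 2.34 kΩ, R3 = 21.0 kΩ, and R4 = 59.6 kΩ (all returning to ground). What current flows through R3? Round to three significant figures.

I ≈ 0.137 mA

Combine the parallel branches: R_p = (1/37.4 + 1/2.34 + 1/21.0 + 1/59.6)⁻¹ = 1.929 kΩ.
V_A by voltage divider: V_A = 22.9 × 1.929/(13.4 + 1.929) = 2.881 V.
Branch current I = V_A/R3 = 2.881/21.0 = 0.1372 mA.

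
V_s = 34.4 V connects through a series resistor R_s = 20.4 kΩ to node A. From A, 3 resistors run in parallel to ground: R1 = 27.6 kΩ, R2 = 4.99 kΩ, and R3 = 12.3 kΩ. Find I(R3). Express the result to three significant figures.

I ≈ 0.374 mA

Equivalent of the parallel group: R_p = 3.145 kΩ.
Node voltage V_A = V_s · R_p/(R_s + R_p) = 34.4 × 0.1336 = 4.595 V.
I(R3) = V_A / R3 = 4.595/12.3 = 0.3736 mA.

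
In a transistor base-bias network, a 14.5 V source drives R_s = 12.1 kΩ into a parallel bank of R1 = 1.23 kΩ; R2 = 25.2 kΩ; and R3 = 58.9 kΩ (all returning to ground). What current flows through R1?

Combine the parallel branches: R_p = (1/1.23 + 1/25.2 + 1/58.9)⁻¹ = 1.150 kΩ.
Node voltage V_A = V_DC · R_p/(R_s + R_p) = 14.5 × 0.08678 = 1.258 V.
Branch current I = V_A/R1 = 1.258/1.23 = 1.023 mA.
(Equivalently: I_total = 1.094 mA, then current-divider fraction G_k/ΣG = 0.9348.)

I ≈ 1.02 mA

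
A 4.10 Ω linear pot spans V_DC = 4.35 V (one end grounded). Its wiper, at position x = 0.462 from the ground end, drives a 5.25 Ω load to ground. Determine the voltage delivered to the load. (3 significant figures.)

V_out ≈ 1.68 V

Lower segment x·R_p = 1.894 Ω; upper segment (1−x)·R_p = 2.206 Ω.
Lower segment in parallel with the load: 1.894 ‖ 5.25 = 1.392 Ω.
Loaded-divider output: V_out = 4.35 × 0.3869 = 1.683 V.
(Unloaded: V_out = x·V_DC = 2.01 V.)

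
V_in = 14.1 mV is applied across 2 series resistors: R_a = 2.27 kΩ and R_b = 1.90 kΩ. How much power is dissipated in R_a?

P ≈ 26.0 nW

The common current is I = 14.1/4.170 = 3.381 µA.
P(R_a) = I²·R_a = (3.381)² × 2.27 = 25.95 nW.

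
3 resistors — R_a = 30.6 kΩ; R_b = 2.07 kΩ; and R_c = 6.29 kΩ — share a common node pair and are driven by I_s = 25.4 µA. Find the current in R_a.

Total conductance ΣG = 1/30.6 + 1/2.07 + 1/6.29 = 0.6748 (units of 1/kΩ).
By the current-divider rule, I = I_s · G_k/ΣG = 25.4 × 0.04843 = 1.230 µA.

I ≈ 1.23 µA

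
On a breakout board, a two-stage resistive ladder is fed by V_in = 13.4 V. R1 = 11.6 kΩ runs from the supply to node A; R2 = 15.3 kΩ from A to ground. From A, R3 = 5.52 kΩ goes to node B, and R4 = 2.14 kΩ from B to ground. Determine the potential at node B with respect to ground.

The second stage (R3 + R4 = 7.660 kΩ) loads node A in parallel with R2.
Effective lower resistance at A: R2 ‖ 7.660 = 5.104 kΩ.
First divider: V_A = V_in · 5.104/(11.6 + 5.104) = 4.095 V.
Stage 2 is unloaded, so V_B = V_A · R4/(R3+R4) = 4.095 × 2.14/7.660 = 1.144 V.

V_B ≈ 1.14 V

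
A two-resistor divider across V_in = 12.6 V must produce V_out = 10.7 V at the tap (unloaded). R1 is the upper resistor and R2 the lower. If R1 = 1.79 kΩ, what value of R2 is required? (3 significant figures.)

V_out/V_in = R2/(R1+R2) = 0.8492.
Rearranging, R2 = R1·k/(1−k) = 1.79 × 5.632 = 10.08 kΩ.

R2 ≈ 10.1 kΩ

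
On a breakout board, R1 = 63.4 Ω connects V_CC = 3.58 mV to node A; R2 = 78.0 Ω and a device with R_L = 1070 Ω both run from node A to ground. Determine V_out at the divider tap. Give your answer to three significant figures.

V_out ≈ 1.91 mV

R2 ‖ R_L = (78.0 × 1070)/(78.0 + 1070) = 72.70 Ω.
Now apply the divider: V_out = 3.58 × 0.5342 = 1.912 mV.
(Unloaded it would be 1.97 mV; the load pulls it down.)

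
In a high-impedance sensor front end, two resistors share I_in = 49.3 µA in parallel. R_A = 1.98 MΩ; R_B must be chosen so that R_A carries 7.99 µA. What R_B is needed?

Two-branch current divider: I_A = I_in · R_B/(R_A + R_B).
With f = 0.1621, R_B = R_A · f/(1−f) = 1.98 × 0.1934 = 0.3830 MΩ.

R_B ≈ 0.383 MΩ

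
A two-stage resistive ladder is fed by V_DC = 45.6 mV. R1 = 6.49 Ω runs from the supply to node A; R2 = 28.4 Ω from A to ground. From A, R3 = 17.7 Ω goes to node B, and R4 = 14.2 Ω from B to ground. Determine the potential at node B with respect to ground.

V_B ≈ 14.2 mV

Node A sees R2 in parallel with the series input of stage 2, R3 + R4 = 31.90 Ω.
R2 ‖ (R3+R4) = 15.02 Ω.
First divider: V_A = V_DC · 15.02/(6.49 + 15.02) = 31.84 mV.
Then the unloaded second divider: V_B = V_A × R4/(R3+R4) = 31.84 × 0.4451 = 14.18 mV.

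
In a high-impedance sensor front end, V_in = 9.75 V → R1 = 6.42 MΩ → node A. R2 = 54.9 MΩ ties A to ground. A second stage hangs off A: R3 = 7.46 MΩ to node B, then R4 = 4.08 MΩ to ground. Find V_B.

Looking into the second stage from A: R3 + R4 = 11.54 MΩ appears in parallel with R2.
Effective lower resistance at A: R2 ‖ 11.54 = 9.536 MΩ.
So V_A = 9.75 × 0.5976 = 5.827 V.
Then the unloaded second divider: V_B = V_A × R4/(R3+R4) = 5.827 × 0.3536 = 2.060 V.

V_B ≈ 2.06 V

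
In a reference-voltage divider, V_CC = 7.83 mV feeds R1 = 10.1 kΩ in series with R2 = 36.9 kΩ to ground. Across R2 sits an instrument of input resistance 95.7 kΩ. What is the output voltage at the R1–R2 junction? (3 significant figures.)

V_out ≈ 5.68 mV

The load sits in parallel with R2, giving an effective lower resistance R2' = R2·R_L/(R2+R_L) = 26.63 kΩ.
Then V_out = V_CC · R2'/(R1 + R2') = 7.83 × 26.63/36.73 = 5.677 mV.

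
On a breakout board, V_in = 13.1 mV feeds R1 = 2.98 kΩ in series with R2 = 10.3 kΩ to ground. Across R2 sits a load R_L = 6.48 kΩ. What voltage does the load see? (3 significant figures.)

V_out ≈ 7.49 mV

First combine the lower leg with the load: R2 ‖ R_L = 3.978 kΩ.
Voltage divider with the loaded lower leg: V_out = 13.1 × 3.978/(2.98 + 3.978) = 13.1 × 0.5717 = 7.489 mV.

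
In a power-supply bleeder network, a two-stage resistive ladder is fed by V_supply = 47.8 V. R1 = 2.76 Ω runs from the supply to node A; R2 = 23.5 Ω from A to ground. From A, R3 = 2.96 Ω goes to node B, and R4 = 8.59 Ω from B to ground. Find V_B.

Node A sees R2 in parallel with the series input of stage 2, R3 + R4 = 11.55 Ω.
Effective lower resistance at A: R2 ‖ 11.55 = 7.744 Ω.
V_A = 47.8 × 7.744/(2.76 + 7.744) = 35.24 V.
V_B = V_A × 0.7437 = 26.21 V.

V_B ≈ 26.2 V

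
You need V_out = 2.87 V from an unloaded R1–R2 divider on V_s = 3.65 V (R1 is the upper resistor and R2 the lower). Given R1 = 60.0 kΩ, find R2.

The divider ratio is R2/(R1+R2) = 2.87/3.65 = 0.7863.
So R2 = R1 · V_out/(V_s − V_out) = 60.0 × 2.87/(3.65 − 2.87) = 60.0 × 3.679 = 220.8 kΩ.

R2 ≈ 221 kΩ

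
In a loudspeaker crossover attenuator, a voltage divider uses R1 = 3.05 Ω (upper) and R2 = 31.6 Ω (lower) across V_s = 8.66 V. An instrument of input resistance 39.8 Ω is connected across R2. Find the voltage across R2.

V_out ≈ 7.38 V

R2 ‖ R_L = (31.6 × 39.8)/(31.6 + 39.8) = 17.61 Ω.
Then V_out = V_s · R2'/(R1 + R2') = 8.66 × 17.61/20.66 = 7.382 V.
(Unloaded it would be 7.90 V; the load pulls it down.)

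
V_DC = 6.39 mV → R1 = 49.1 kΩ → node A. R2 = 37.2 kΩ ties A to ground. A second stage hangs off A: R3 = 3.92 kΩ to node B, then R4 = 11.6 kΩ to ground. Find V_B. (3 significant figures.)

V_B ≈ 0.871 mV

Looking into the second stage from A: R3 + R4 = 15.52 kΩ appears in parallel with R2.
Effective lower resistance at A: R2 ‖ 15.52 = 10.95 kΩ.
So V_A = 6.39 × 0.1824 = 1.165 mV.
Stage 2 is unloaded, so V_B = V_A · R4/(R3+R4) = 1.165 × 11.6/15.52 = 0.8710 mV.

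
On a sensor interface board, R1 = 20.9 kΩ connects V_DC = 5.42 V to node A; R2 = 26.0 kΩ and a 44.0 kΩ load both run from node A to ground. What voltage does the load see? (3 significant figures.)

V_out ≈ 2.38 V

R2 ‖ R_L = (26.0 × 44.0)/(26.0 + 44.0) = 16.34 kΩ.
Voltage divider with the loaded lower leg: V_out = 5.42 × 16.34/(20.9 + 16.34) = 5.42 × 0.4388 = 2.378 V.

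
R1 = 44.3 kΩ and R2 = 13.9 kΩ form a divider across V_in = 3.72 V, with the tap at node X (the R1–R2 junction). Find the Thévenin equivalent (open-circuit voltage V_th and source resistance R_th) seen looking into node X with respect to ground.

With X open, the divider is unloaded: V_th = 3.72 × 13.9/58.20 = 0.8885 V.
Zeroing V_in shorts the top of R1 to ground, so R_th = R1 ‖ R2 = 10.58 kΩ.

V_th ≈ 0.888 V, R_th ≈ 10.6 kΩ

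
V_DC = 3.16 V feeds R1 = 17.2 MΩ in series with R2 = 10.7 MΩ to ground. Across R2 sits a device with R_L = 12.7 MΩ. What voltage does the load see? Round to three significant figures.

V_out ≈ 0.798 V

The load sits in parallel with R2, giving an effective lower resistance R2' = R2·R_L/(R2+R_L) = 5.807 MΩ.
Then V_out = V_DC · R2'/(R1 + R2') = 3.16 × 5.807/23.01 = 0.7976 V.
(Unloaded it would be 1.21 V; the load pulls it down.)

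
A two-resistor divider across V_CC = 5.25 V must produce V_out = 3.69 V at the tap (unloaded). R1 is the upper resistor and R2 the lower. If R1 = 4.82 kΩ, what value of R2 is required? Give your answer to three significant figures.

R2 ≈ 11.4 kΩ

The divider ratio is R2/(R1+R2) = 3.69/5.25 = 0.7029.
So R2 = R1 · V_out/(V_CC − V_out) = 4.82 × 3.69/(5.25 − 3.69) = 4.82 × 2.365 = 11.40 kΩ.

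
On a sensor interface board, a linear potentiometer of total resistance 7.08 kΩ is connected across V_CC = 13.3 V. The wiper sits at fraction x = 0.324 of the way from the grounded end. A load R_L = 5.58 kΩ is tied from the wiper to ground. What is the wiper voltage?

V_out ≈ 3.37 V

Lower segment x·R_p = 2.294 kΩ; upper segment (1−x)·R_p = 4.786 kΩ.
(x·R_p) ‖ R_L = 1.626 kΩ.
V_out = 13.3 × 1.626/(4.786 + 1.626) = 3.372 V.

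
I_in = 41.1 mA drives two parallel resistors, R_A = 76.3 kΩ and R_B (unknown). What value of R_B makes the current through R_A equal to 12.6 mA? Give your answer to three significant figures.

R_B ≈ 33.7 kΩ

In a two-way split, I_A/I_in = R_B/(R_A + R_B).
With f = 0.3066, R_B = R_A · f/(1−f) = 76.3 × 0.4421 = 33.73 kΩ.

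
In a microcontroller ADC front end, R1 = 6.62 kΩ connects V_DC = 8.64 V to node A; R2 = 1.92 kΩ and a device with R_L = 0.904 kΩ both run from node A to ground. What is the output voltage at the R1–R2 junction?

V_out ≈ 0.734 V

R2 ‖ R_L = (1.92 × 0.904)/(1.92 + 0.904) = 0.6146 kΩ.
Now apply the divider: V_out = 8.64 × 0.08496 = 0.7340 V.
(Unloaded it would be 1.94 V; the load pulls it down.)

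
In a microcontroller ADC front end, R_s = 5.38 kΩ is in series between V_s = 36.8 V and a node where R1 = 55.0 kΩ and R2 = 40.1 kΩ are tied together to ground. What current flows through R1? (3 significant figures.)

Combine the parallel branches: R_p = (1/55.0 + 1/40.1)⁻¹ = 23.19 kΩ.
Node voltage V_A = V_s · R_p/(R_s + R_p) = 36.8 × 0.8117 = 29.87 V.
Branch current I = V_A/R1 = 29.87/55.0 = 0.5431 mA.
(Equivalently: I_total = 1.288 mA, then current-divider fraction G_k/ΣG = 0.4217.)

I ≈ 0.543 mA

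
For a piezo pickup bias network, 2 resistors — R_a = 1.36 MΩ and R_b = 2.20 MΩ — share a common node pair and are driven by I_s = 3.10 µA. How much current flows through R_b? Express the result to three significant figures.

I ≈ 1.18 µA

With just two branches, the current splits inversely with resistance.
I(R_b) = 3.10 × 1.36/(1.36 + 2.20) = 3.10 × 0.3820 = 1.184 µA.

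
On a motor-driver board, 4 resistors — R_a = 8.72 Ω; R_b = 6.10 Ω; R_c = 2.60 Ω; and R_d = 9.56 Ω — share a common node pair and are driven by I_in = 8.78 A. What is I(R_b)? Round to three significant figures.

I ≈ 1.87 A

ΣG = 1/8.72 + 1/6.10 + 1/2.60 + 1/9.56 = 0.7678.
By the current-divider rule, I = I_in · G_k/ΣG = 8.78 × 0.2135 = 1.875 A.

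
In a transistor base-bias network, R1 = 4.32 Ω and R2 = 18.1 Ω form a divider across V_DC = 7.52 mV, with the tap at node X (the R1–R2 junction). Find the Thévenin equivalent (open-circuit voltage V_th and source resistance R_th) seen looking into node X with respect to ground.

V_th ≈ 6.07 mV, R_th ≈ 3.49 Ω

V_th is the unloaded tap voltage: V_DC · R2/(R1+R2) = 7.52 × 0.8073 = 6.071 mV.
With V_DC suppressed (replaced by a short), R_th = R1 ‖ R2 = (4.320 × 18.1)/(4.320 + 18.1) = 3.488 Ω.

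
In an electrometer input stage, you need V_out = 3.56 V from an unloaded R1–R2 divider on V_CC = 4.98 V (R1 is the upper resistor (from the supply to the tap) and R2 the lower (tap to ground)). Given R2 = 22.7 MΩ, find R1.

R1 ≈ 9.05 MΩ

The divider ratio is R2/(R1+R2) = 3.56/4.98 = 0.7149.
Rearranging, R1 = R2·(1−k)/k = 22.7 × 0.3989 = 9.054 MΩ.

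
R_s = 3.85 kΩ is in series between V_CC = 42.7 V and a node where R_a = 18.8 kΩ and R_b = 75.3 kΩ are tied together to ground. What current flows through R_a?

Combine the parallel branches: R_p = (1/18.8 + 1/75.3)⁻¹ = 15.04 kΩ.
V_A = 42.7 × 15.04/18.89 = 34.00 V.
Branch current I = V_A/R_a = 34.00/18.8 = 1.808 mA.

I ≈ 1.81 mA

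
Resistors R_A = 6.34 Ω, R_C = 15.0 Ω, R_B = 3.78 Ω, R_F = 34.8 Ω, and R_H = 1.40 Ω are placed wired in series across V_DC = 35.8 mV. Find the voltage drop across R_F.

ΣR = 6.34 + 15.0 + 3.78 + 34.8 + 1.40 = 61.32 Ω.
Voltage divider: V = V_DC · (34.80 / 61.32) = 35.8 × 0.5675 = 20.32 mV.

V ≈ 20.3 mV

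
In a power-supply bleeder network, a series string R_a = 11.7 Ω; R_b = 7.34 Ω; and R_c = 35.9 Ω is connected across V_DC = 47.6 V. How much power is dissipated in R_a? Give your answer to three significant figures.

P ≈ 8.78 W

ΣR = 54.94 Ω → I = 47.6/54.94 = 0.8664 A.
P = I²R = 0.7506 × 11.7 = 8.783 W.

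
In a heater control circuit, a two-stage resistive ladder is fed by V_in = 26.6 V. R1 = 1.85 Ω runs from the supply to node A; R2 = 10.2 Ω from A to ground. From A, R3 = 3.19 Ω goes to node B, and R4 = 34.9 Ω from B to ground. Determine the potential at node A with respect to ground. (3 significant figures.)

V_A ≈ 21.6 V

Node A sees R2 in parallel with the series input of stage 2, R3 + R4 = 38.09 Ω.
Effective lower resistance at A: R2 ‖ 38.09 = 8.046 Ω.
First divider: V_A = V_in · 8.046/(1.85 + 8.046) = 21.63 V.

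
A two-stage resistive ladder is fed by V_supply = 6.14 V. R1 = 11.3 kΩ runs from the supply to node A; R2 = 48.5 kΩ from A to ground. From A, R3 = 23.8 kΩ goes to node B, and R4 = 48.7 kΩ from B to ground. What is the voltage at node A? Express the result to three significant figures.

V_A ≈ 4.42 V

The second stage (R3 + R4 = 72.50 kΩ) loads node A in parallel with R2.
Effective lower resistance at A: R2 ‖ 72.50 = 29.06 kΩ.
V_A = 6.14 × 29.06/(11.3 + 29.06) = 4.421 V.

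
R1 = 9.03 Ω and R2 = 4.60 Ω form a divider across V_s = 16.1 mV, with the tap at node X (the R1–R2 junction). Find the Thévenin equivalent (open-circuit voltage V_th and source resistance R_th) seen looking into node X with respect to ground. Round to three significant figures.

V_th ≈ 5.43 mV, R_th ≈ 3.05 Ω

V_th is the unloaded tap voltage: V_s · R2/(R1+R2) = 16.1 × 0.3375 = 5.434 mV.
Looking into X with the source shorted: R_th = R1·R2/(R1+R2) = 9.030 × 4.60/13.63 = 3.048 Ω.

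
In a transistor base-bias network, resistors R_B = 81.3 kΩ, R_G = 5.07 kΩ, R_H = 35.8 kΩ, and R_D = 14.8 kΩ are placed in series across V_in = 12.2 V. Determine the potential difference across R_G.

Series total: ΣR = 81.3 + 5.07 + 35.8 + 14.8 = 137.0 kΩ.
Voltage divider: V = V_in · (5.070 / 137.0) = 12.2 × 0.03702 = 0.4516 V.

V ≈ 0.452 V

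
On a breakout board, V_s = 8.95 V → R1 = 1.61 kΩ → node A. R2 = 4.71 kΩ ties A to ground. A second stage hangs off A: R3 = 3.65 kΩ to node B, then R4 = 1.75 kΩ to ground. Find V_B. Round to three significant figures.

V_B ≈ 1.77 V

Node A sees R2 in parallel with the series input of stage 2, R3 + R4 = 5.400 kΩ.
R2 ‖ (R3+R4) = 2.516 kΩ.
First divider: V_A = V_s · 2.516/(1.61 + 2.516) = 5.457 V.
Stage 2 is unloaded, so V_B = V_A · R4/(R3+R4) = 5.457 × 1.75/5.400 = 1.769 V.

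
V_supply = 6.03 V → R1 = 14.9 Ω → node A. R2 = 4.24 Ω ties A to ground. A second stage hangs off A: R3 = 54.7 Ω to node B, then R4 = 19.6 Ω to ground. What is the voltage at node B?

Node A sees R2 in parallel with the series input of stage 2, R3 + R4 = 74.30 Ω.
Effective lower resistance at A: R2 ‖ 74.30 = 4.011 Ω.
First divider: V_A = V_supply · 4.011/(14.9 + 4.011) = 1.279 V.
V_B = V_A × 0.2638 = 0.3374 V.

V_B ≈ 0.337 V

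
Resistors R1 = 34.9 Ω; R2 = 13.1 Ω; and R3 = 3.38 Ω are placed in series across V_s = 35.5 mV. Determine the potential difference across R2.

Total series resistance ΣR = 34.9 + 13.1 + 3.38 = 51.38 Ω.
Voltage divider: V = V_s · (13.10 / 51.38) = 35.5 × 0.2550 = 9.051 mV.

V ≈ 9.05 mV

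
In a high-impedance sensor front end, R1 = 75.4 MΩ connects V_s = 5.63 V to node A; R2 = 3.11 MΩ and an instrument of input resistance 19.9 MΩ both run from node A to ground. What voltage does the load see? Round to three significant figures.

V_out ≈ 0.194 V

First combine the lower leg with the load: R2 ‖ R_L = 2.690 MΩ.
Now apply the divider: V_out = 5.63 × 0.03444 = 0.1939 V.
(Unloaded it would be 0.223 V; the load pulls it down.)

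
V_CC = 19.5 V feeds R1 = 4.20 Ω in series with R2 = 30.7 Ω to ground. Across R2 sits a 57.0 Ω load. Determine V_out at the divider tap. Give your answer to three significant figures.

R2 ‖ R_L = (30.7 × 57.0)/(30.7 + 57.0) = 19.95 Ω.
Voltage divider with the loaded lower leg: V_out = 19.5 × 19.95/(4.20 + 19.95) = 19.5 × 0.8261 = 16.11 V.

V_out ≈ 16.1 V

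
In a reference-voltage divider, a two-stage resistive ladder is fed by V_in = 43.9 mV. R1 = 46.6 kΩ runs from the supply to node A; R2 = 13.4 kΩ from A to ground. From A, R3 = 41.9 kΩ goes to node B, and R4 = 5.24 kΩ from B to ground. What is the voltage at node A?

Looking into the second stage from A: R3 + R4 = 47.14 kΩ appears in parallel with R2.
Effective lower resistance at A: R2 ‖ 47.14 = 10.43 kΩ.
So V_A = 43.9 × 0.1829 = 8.031 mV.

V_A ≈ 8.03 mV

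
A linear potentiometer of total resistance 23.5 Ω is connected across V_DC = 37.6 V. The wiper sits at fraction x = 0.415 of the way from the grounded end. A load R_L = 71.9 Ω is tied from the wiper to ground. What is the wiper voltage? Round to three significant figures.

V_out ≈ 14.5 V

Lower segment x·R_p = 9.752 Ω; upper segment (1−x)·R_p = 13.75 Ω.
Lower segment in parallel with the load: 9.752 ‖ 71.9 = 8.588 Ω.
Loaded-divider output: V_out = 37.6 × 0.3845 = 14.46 V.
(Unloaded: V_out = x·V_DC = 15.6 V.)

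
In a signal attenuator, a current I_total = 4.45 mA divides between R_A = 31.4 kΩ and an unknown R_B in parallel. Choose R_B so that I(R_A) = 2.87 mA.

R_B ≈ 57.0 kΩ

The fraction through R_A equals R_B/(R_A+R_B).
With f = 0.6449, R_B = R_A · f/(1−f) = 31.4 × 1.816 = 57.04 kΩ.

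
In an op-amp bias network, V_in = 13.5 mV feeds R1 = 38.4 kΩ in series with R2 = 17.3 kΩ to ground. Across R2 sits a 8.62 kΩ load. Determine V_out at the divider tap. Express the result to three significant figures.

V_out ≈ 1.76 mV

First combine the lower leg with the load: R2 ‖ R_L = 5.753 kΩ.
Voltage divider with the loaded lower leg: V_out = 13.5 × 5.753/(38.4 + 5.753) = 13.5 × 0.1303 = 1.759 mV.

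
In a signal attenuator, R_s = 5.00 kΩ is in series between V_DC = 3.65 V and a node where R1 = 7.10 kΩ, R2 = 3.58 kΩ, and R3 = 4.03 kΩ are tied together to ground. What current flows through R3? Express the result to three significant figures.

Equivalent of the parallel group: R_p = 1.496 kΩ.
V_A = 3.65 × 1.496/6.496 = 0.8407 V.
I(R3) = V_A / R3 = 0.8407/4.03 = 0.2086 mA.
(Equivalently: I_total = 0.5619 mA, then current-divider fraction G_k/ΣG = 0.3713.)

I ≈ 0.209 mA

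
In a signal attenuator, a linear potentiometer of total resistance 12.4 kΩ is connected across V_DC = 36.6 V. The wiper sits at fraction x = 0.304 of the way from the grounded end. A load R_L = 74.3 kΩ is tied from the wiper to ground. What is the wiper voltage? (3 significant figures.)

Lower segment x·R_p = 3.770 kΩ; upper segment (1−x)·R_p = 8.630 kΩ.
(x·R_p) ‖ R_L = 3.588 kΩ.
Loaded-divider output: V_out = 36.6 × 0.2936 = 10.75 V.

V_out ≈ 10.7 V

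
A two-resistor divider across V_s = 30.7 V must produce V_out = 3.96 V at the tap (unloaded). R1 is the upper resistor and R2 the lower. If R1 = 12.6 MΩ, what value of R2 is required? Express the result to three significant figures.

R2 ≈ 1.87 MΩ

V_out/V_s = R2/(R1+R2) = 0.1290.
R2 = R1 · 0.1290/(1 − 0.1290) = 1.866 MΩ.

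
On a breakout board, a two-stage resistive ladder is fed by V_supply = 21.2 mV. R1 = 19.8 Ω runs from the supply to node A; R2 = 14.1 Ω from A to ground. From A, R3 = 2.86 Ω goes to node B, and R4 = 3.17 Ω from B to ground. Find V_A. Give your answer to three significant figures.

Node A sees R2 in parallel with the series input of stage 2, R3 + R4 = 6.030 Ω.
Effective lower resistance at A: R2 ‖ 6.030 = 4.224 Ω.
First divider: V_A = V_supply · 4.224/(19.8 + 4.224) = 3.727 mV.

V_A ≈ 3.73 mV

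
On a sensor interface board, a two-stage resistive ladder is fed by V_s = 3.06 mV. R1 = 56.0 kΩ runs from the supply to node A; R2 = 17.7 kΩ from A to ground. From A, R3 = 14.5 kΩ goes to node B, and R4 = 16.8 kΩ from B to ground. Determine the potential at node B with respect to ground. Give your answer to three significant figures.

Looking into the second stage from A: R3 + R4 = 31.30 kΩ appears in parallel with R2.
R2 ‖ (R3+R4) = 11.31 kΩ.
First divider: V_A = V_s · 11.31/(56.0 + 11.31) = 0.5140 mV.
V_B = V_A × 0.5367 = 0.2759 mV.

V_B ≈ 0.276 mV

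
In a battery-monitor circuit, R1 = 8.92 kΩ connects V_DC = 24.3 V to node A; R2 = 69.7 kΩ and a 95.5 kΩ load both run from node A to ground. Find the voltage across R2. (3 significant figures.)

V_out ≈ 19.9 V

First combine the lower leg with the load: R2 ‖ R_L = 40.29 kΩ.
Now apply the divider: V_out = 24.3 × 0.8187 = 19.90 V.
(Unloaded it would be 21.5 V; the load pulls it down.)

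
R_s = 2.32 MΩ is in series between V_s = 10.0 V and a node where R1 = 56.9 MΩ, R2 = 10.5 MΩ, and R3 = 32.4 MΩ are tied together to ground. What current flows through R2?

I ≈ 0.714 µA

Equivalent of the parallel group: R_p = 6.960 MΩ.
V_A by voltage divider: V_A = 10.0 × 6.960/(2.32 + 6.960) = 7.500 V.
I(R2) = V_A / R2 = 7.500/10.5 = 0.7143 µA.
(Equivalently: I_total = 1.078 µA, then current-divider fraction G_k/ΣG = 0.6629.)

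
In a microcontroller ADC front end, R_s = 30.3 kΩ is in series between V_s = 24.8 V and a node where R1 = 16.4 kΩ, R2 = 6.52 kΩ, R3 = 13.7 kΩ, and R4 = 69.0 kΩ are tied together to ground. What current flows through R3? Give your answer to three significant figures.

Equivalent of the parallel group: R_p = 3.313 kΩ.
Node voltage V_A = V_s · R_p/(R_s + R_p) = 24.8 × 0.09856 = 2.444 V.
Branch current I = V_A/R3 = 2.444/13.7 = 0.1784 mA.
(Check via current divider: I_total = 0.7378 mA; share G_k/ΣG = 0.2418 → same result.)

I ≈ 0.178 mA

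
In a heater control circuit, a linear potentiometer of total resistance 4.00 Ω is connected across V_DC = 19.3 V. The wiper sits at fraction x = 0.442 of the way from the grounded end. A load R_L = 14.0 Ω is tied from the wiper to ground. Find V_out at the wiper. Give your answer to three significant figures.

The pot divides into 2.232 Ω above the wiper and 1.768 Ω below.
R_L loads the lower segment: effective lower R = 1.570 Ω.
Then V_out = V_DC · 1.570/(2.232 + 1.570) = 7.969 V.

V_out ≈ 7.97 V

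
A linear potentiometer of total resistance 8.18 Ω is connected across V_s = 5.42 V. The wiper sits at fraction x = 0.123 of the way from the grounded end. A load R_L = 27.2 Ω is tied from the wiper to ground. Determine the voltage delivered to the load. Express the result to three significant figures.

V_out ≈ 0.646 V

Lower segment x·R_p = 1.006 Ω; upper segment (1−x)·R_p = 7.174 Ω.
Lower segment in parallel with the load: 1.006 ‖ 27.2 = 0.9703 Ω.
V_out = 5.42 × 0.9703/(7.174 + 0.9703) = 0.6457 V.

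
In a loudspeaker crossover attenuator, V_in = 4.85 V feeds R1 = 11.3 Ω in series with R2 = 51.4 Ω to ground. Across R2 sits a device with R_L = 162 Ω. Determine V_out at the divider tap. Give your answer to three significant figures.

V_out ≈ 3.76 V

First combine the lower leg with the load: R2 ‖ R_L = 39.02 Ω.
Then V_out = V_in · R2'/(R1 + R2') = 4.85 × 39.02/50.32 = 3.761 V.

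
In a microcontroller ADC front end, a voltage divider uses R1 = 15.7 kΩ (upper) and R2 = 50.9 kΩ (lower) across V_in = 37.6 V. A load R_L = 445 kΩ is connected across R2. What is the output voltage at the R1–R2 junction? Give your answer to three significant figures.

First combine the lower leg with the load: R2 ‖ R_L = 45.68 kΩ.
Then V_out = V_in · R2'/(R1 + R2') = 37.6 × 45.68/61.38 = 27.98 V.

V_out ≈ 28.0 V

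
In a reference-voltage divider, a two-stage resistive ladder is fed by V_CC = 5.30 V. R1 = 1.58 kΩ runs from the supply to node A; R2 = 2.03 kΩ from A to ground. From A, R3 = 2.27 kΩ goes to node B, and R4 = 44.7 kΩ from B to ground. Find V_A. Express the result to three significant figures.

The second stage (R3 + R4 = 46.97 kΩ) loads node A in parallel with R2.
R2 ‖ (R3+R4) = 1.946 kΩ.
V_A = 5.30 × 1.946/(1.58 + 1.946) = 2.925 V.

V_A ≈ 2.93 V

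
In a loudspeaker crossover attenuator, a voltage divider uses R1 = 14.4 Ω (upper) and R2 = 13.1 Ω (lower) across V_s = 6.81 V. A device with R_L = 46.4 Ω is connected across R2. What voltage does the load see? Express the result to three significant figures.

V_out ≈ 2.83 V

R2 ‖ R_L = (13.1 × 46.4)/(13.1 + 46.4) = 10.22 Ω.
Voltage divider with the loaded lower leg: V_out = 6.81 × 10.22/(14.4 + 10.22) = 6.81 × 0.4150 = 2.826 V.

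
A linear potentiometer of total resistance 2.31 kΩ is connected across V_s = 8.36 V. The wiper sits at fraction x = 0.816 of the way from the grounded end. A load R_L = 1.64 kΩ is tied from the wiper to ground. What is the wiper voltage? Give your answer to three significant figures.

The pot divides into 0.4250 kΩ above the wiper and 1.885 kΩ below.
R_L loads the lower segment: effective lower R = 0.8770 kΩ.
V_out = 8.36 × 0.8770/(0.4250 + 0.8770) = 5.631 V.
(Unloaded: V_out = x·V_s = 6.82 V.)

V_out ≈ 5.63 V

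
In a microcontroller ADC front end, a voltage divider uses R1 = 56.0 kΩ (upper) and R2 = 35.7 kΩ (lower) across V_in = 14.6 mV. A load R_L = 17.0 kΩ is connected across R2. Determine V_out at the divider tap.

V_out ≈ 2.49 mV

The load sits in parallel with R2, giving an effective lower resistance R2' = R2·R_L/(R2+R_L) = 11.52 kΩ.
Voltage divider with the loaded lower leg: V_out = 14.6 × 11.52/(56.0 + 11.52) = 14.6 × 0.1706 = 2.490 mV.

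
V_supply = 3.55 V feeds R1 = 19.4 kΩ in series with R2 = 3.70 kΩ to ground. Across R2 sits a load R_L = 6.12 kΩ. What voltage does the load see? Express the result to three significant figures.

V_out ≈ 0.377 V

R2 ‖ R_L = (3.70 × 6.12)/(3.70 + 6.12) = 2.306 kΩ.
Voltage divider with the loaded lower leg: V_out = 3.55 × 2.306/(19.4 + 2.306) = 3.55 × 0.1062 = 0.3771 V.
(Unloaded it would be 0.569 V; the load pulls it down.)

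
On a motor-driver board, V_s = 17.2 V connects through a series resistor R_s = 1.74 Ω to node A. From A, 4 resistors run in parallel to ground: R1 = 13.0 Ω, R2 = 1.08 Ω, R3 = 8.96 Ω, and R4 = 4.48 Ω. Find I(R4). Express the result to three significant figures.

Combine the parallel branches: R_p = (1/13.0 + 1/1.08 + 1/8.96 + 1/4.48)⁻¹ = 0.7476 Ω.
Node voltage V_A = V_s · R_p/(R_s + R_p) = 17.2 × 0.3005 = 5.169 V.
I(R4) = V_A / R4 = 5.169/4.48 = 1.154 A.

I ≈ 1.15 A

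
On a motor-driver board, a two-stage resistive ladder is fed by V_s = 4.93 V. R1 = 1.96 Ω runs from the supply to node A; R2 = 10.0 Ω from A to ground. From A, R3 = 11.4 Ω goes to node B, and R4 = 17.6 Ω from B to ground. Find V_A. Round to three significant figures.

The second stage (R3 + R4 = 29.00 Ω) loads node A in parallel with R2.
R2 ‖ (R3+R4) = 7.436 Ω.
V_A = 4.93 × 7.436/(1.96 + 7.436) = 3.902 V.

V_A ≈ 3.90 V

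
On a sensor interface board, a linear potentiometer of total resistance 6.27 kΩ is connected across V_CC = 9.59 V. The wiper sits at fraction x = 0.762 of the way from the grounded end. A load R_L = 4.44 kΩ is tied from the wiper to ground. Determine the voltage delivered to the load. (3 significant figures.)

V_out ≈ 5.82 V

Split the track: R_lower = x·R_p = 4.778 kΩ, R_upper = (1−x)·R_p = 1.492 kΩ.
R_L loads the lower segment: effective lower R = 2.301 kΩ.
V_out = 9.59 × 2.301/(1.492 + 2.301) = 5.818 V.
(Unloaded: V_out = x·V_CC = 7.31 V.)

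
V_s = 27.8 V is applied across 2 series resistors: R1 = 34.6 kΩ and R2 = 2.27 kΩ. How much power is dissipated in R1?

ΣR = 36.87 kΩ → I = 27.8/36.87 = 0.7540 mA.
V(R1) = I·R = 26.09 V; P = V·I = 26.09 × 0.7540 = 19.67 mW.

P ≈ 19.7 mW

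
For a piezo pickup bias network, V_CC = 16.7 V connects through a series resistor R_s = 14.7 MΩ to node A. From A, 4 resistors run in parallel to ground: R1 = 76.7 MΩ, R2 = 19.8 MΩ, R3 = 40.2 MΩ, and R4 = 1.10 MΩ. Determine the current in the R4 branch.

I ≈ 0.969 µA

Combine the parallel branches: R_p = (1/76.7 + 1/19.8 + 1/40.2 + 1/1.10)⁻¹ = 1.002 MΩ.
V_A = 16.7 × 1.002/15.70 = 1.066 V.
Branch current I = V_A/R4 = 1.066/1.10 = 0.9693 µA.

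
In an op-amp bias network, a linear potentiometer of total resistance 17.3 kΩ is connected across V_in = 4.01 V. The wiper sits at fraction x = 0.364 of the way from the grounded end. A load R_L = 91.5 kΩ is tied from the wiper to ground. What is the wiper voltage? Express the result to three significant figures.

The pot divides into 11.00 kΩ above the wiper and 6.297 kΩ below.
R_L loads the lower segment: effective lower R = 5.892 kΩ.
V_out = 4.01 × 5.892/(11.00 + 5.892) = 1.398 V.

V_out ≈ 1.40 V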